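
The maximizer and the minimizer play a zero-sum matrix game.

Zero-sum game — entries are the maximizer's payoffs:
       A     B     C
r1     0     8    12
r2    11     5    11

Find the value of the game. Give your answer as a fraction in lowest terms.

Column C is strictly dominated by B for the minimizer (it gives the maximizer more in every row).
The remaining 2×2 game on (r1, r2) × (A, B) has no saddle point. Let the maximizer play r1 with probability p; indifference gives 11(1−p) = 8p + 5(1−p), so p = 3/7.
Similarly the minimizer's optimal q on A is 3/14, and the value is 0·(3/14) + (8)·(11/14) = 44/7.

44/7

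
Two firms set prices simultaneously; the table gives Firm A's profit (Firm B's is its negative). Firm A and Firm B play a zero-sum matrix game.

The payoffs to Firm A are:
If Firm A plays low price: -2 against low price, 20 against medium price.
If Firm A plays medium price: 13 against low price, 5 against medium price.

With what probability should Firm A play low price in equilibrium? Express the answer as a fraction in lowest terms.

Row minima are -2 and 5, so Firm A's maximin is 5; column maxima are 13 and 20, so Firm B's minimax is 13. These differ, so the equilibrium is in mixed strategies.
Let Firm A play low price with probability p. Firm B is indifferent when −2p + 13(1−p) = 20p + 5(1−p), giving p = 4/15.

4/15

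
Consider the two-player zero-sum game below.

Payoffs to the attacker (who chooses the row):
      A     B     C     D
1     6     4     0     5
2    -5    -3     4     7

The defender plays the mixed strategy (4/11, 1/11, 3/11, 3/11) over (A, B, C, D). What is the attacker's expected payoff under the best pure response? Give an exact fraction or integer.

1: (6)·(4/11) + (4)·(1/11) + (0)·(3/11) + (5)·(3/11) = 43/11.
2: (-5)·(4/11) + (-3)·(1/11) + (4)·(3/11) + (7)·(3/11) = 10/11.
The best pure response is 1 with expected payoff 43/11.

43/11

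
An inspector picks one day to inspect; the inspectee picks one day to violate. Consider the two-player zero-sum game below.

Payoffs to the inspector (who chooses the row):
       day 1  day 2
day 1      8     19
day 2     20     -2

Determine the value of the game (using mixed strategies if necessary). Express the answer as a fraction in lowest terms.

Row minima are 8 and -2, so the inspector's maximin is 8; column maxima are 20 and 19, so the inspectee's minimax is 19. These differ, so the equilibrium is in mixed strategies.
Let the inspector play day 1 with probability p. The inspectee is indifferent when 8p + 20(1−p) = 19p − 2(1−p), giving p = 2/3.
Let the inspectee play day 1 with probability q. The inspector is indifferent when 8q + 19(1−q) = 20q − 2(1−q), giving q = 7/11.
The value is 8·(7/11) + (19)·(4/11) = 12.

12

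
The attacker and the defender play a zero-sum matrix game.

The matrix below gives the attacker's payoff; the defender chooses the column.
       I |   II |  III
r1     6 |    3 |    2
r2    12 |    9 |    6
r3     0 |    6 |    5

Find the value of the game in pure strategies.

6

Row minima: 2, 6, 0 → the attacker's maximin is 6.
Column maxima: 12, 9, 6 → the defender's minimax is 6.
They coincide at (r2, III), so the value is 6.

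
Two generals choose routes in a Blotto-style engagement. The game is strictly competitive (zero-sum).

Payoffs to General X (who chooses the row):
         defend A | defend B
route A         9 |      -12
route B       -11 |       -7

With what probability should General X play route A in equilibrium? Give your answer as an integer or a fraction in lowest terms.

4/25

Row minima are -12 and -11, so General X's maximin is -11; column maxima are 9 and -7, so General Y's minimax is -7. These differ, so the equilibrium is in mixed strategies.
Let General X play route A with probability p. General Y is indifferent when 9p − 11(1−p) = −12p − 7(1−p), giving p = 4/25.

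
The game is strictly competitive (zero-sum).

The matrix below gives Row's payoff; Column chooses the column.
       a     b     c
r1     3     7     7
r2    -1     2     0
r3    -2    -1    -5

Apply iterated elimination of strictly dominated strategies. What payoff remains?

3

Column b is strictly dominated by a for Column (3<7, -1<2, -2<-1); eliminate b.
Row r2 is strictly dominated by row r1 (3>-1, 7>0); eliminate r2.
Row r3 is strictly dominated by row r1 (3>-2, 7>-5); eliminate r3.
Column c is strictly dominated by a for Column (3<7); eliminate c.
Only (r1, a) remains, with payoff 3.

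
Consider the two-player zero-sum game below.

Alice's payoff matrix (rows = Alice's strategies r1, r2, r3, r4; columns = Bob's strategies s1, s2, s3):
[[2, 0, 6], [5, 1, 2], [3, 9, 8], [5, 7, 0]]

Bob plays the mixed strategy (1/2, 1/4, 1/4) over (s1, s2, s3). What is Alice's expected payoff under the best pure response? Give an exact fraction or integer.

23/4

r1: (2)·(1/2) + (0)·(1/4) + (6)·(1/4) = 5/2.
r2: (5)·(1/2) + (1)·(1/4) + (2)·(1/4) = 13/4.
r3: (3)·(1/2) + (9)·(1/4) + (8)·(1/4) = 23/4.
r4: (5)·(1/2) + (7)·(1/4) + (0)·(1/4) = 17/4.
The best pure response is r3 with expected payoff 23/4.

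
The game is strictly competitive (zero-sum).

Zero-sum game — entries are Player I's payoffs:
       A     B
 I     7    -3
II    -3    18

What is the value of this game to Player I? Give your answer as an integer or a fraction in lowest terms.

Row minima are -3 and -3, so Player I's maximin is -3; column maxima are 7 and 18, so Player II's minimax is 7. These differ, so the equilibrium is in mixed strategies.
Let Player I play I with probability p. Player II is indifferent when 7p − 3(1−p) = −3p + 18(1−p), giving p = 21/31.
Let Player II play A with probability q. Player I is indifferent when 7q − 3(1−q) = −3q + 18(1−q), giving q = 21/31.
The value is 7·(21/31) + (-3)·(10/31) = 117/31.

117/31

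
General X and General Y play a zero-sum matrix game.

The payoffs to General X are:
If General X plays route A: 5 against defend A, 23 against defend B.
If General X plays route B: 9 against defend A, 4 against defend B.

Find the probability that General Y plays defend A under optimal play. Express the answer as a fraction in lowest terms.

19/23

Row minima are 5 and 4, so General X's maximin is 5; column maxima are 9 and 23, so General Y's minimax is 9. These differ, so the equilibrium is in mixed strategies.
Let General Y play defend A with probability q. General X is indifferent when 5q + 23(1−q) = 9q + 4(1−q), giving q = 19/23.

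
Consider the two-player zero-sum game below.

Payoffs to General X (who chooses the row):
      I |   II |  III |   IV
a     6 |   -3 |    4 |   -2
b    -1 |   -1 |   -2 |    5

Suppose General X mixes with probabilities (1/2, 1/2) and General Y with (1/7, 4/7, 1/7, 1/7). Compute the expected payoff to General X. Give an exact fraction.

Against (1/7, 4/7, 1/7, 1/7), each row's expected payoff is a: -4/7; b: -2/7.
Taking the (1/2, 1/2)-weighted average: (1/2)·(-4/7) + (1/2)·(-2/7) = -3/7.

-3/7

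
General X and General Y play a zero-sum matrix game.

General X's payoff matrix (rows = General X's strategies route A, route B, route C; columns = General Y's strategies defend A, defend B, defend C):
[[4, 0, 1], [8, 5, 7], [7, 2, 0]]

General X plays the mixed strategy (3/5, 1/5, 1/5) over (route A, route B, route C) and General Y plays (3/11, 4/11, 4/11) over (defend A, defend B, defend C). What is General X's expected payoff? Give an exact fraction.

149/55

Against (3/11, 4/11, 4/11), each row's expected payoff is route A: 16/11; route B: 72/11; route C: 29/11.
Taking the (3/5, 1/5, 1/5)-weighted average: (3/5)·(16/11) + (1/5)·(72/11) + (1/5)·(29/11) = 149/55.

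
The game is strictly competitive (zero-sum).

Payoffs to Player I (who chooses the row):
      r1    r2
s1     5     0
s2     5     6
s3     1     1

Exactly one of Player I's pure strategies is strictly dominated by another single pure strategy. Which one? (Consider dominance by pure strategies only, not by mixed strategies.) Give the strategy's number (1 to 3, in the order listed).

Compare s3 with s2: 5 > 1, 6 > 1.
So s2 strictly dominates s3 for Player I; s3 is strictly dominated.

3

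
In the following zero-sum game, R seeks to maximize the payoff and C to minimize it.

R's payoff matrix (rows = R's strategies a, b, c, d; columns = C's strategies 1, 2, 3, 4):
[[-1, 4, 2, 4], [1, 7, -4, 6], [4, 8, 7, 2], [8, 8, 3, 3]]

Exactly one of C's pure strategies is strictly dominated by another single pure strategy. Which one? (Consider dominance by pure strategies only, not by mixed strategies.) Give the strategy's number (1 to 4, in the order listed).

2

C prefers columns that give R less. Compare 2 with 3: 2 < 4, -4 < 7, 7 < 8, 3 < 8.
So 3 strictly dominates 2 for C; 2 is strictly dominated.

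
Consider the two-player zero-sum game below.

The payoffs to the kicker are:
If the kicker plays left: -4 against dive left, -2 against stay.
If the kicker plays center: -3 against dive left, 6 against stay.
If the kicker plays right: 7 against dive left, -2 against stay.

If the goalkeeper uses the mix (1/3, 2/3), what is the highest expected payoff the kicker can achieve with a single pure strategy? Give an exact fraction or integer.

left: (-4)·(1/3) + (-2)·(2/3) = -8/3.
center: (-3)·(1/3) + (6)·(2/3) = 3.
right: (7)·(1/3) + (-2)·(2/3) = 1.
The best pure response is center with expected payoff 3.

3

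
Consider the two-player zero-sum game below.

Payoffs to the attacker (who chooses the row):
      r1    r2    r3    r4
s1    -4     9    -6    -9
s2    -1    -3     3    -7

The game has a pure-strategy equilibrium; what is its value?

-7

Row minima: -9, -7 → the attacker's maximin is -7.
Column maxima: -1, 9, 3, -7 → the defender's minimax is -7.
They coincide at (s2, r4), so the value is -7.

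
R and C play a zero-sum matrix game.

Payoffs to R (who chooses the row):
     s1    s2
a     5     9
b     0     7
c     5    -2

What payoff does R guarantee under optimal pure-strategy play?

Row minima: 5, 0, -2 → R's maximin is 5.
Column maxima: 5, 9 → C's minimax is 5.
They coincide at (a, s1), so the value is 5.

5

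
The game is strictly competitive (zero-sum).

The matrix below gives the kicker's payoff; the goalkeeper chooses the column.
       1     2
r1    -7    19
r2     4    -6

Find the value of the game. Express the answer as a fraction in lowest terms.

17/18

Row minima are -7 and -6, so the kicker's maximin is -6; column maxima are 4 and 19, so the goalkeeper's minimax is 4. These differ, so the equilibrium is in mixed strategies.
Let the kicker play r1 with probability p. The goalkeeper is indifferent when −7p + 4(1−p) = 19p − 6(1−p), giving p = 5/18.
Let the goalkeeper play 1 with probability q. The kicker is indifferent when −7q + 19(1−q) = 4q − 6(1−q), giving q = 25/36.
The value is -7·(25/36) + (19)·(11/36) = 17/18.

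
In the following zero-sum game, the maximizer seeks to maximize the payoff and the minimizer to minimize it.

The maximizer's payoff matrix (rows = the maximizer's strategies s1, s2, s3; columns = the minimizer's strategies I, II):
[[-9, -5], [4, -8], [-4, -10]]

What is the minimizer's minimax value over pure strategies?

-5

The worst case (largest entry) in each column is I: 4, II: -5.
The best (smallest) of these is -5.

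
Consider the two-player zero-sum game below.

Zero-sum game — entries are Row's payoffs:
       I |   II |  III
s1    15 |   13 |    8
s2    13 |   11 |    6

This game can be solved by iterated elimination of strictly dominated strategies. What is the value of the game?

Column I is strictly dominated by II for Column (13<15, 11<13); eliminate I.
Row s2 is strictly dominated by row s1 (13>11, 8>6); eliminate s2.
Column II is strictly dominated by III for Column (8<13); eliminate II.
Only (s1, III) remains, with payoff 8.

8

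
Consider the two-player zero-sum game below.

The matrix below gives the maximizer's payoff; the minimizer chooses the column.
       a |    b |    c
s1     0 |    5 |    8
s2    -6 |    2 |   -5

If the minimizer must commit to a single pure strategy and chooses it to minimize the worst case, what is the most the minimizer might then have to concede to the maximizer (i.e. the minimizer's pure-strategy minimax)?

0

The worst case (largest entry) in each column is a: 0, b: 5, c: 8.
The best (smallest) of these is 0.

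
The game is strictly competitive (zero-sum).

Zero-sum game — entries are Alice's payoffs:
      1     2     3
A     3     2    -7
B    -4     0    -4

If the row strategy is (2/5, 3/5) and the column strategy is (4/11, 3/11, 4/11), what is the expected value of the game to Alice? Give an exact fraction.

Against (4/11, 3/11, 4/11), each row's expected payoff is A: -10/11; B: -32/11.
Taking the (2/5, 3/5)-weighted average: (2/5)·(-10/11) + (3/5)·(-32/11) = -116/55.

-116/55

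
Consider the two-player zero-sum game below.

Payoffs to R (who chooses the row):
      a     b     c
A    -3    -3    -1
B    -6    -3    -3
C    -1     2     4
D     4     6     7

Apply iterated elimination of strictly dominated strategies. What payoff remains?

4

Row A is strictly dominated by row C (-1>-3, 2>-3, 4>-1); eliminate A.
Row B is strictly dominated by row C (-1>-6, 2>-3, 4>-3); eliminate B.
Row C is strictly dominated by row D (4>-1, 6>2, 7>4); eliminate C.
Column c is strictly dominated by a for C (4<7); eliminate c.
Column b is strictly dominated by a for C (4<6); eliminate b.
Only (D, a) remains, with payoff 4.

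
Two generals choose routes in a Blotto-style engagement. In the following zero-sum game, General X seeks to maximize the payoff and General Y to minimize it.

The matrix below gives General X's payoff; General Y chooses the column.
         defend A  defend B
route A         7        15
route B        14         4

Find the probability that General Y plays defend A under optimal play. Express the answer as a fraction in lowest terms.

Row minima are 7 and 4, so General X's maximin is 7; column maxima are 14 and 15, so General Y's minimax is 14. These differ, so the equilibrium is in mixed strategies.
Let General Y play defend A with probability q. General X is indifferent when 7q + 15(1−q) = 14q + 4(1−q), giving q = 11/18.

11/18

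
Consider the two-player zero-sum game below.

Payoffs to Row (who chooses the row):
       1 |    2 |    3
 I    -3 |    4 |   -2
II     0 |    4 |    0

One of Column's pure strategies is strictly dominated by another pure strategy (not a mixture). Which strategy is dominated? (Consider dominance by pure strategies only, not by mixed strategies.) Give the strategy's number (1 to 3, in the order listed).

Column prefers columns that give Row less. Compare 2 with 1: -3 < 4, 0 < 4.
So 1 strictly dominates 2 for Column; 2 is strictly dominated.

2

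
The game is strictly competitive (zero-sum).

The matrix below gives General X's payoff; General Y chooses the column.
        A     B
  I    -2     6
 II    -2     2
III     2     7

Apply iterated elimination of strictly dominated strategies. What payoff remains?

2

Column B is strictly dominated by A for General Y (-2<6, -2<2, 2<7); eliminate B.
Row II is strictly dominated by row III (2>-2); eliminate II.
Row I is strictly dominated by row III (2>-2); eliminate I.
Only (III, A) remains, with payoff 2.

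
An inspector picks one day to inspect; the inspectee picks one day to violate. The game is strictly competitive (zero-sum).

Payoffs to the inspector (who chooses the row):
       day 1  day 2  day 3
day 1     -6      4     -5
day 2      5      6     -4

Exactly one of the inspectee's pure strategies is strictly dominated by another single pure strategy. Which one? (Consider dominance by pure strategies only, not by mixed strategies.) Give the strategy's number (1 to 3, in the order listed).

2

The inspectee prefers columns that give the inspector less. Compare day 2 with day 1: -6 < 4, 5 < 6.
So day 1 strictly dominates day 2 for the inspectee; day 2 is strictly dominated.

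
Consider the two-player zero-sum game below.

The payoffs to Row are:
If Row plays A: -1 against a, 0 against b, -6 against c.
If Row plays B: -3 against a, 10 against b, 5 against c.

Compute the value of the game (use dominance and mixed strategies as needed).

-23/13

Column b is strictly dominated by c for Column (it gives Row more in every row).
The remaining 2×2 game on (A, B) × (a, c) has no saddle point. Let Row play A with probability p; indifference gives −p − 3(1−p) = −6p + 5(1−p), so p = 8/13.
Similarly Column's optimal q on a is 11/13, and the value is -1·(11/13) + (-6)·(2/13) = -23/13.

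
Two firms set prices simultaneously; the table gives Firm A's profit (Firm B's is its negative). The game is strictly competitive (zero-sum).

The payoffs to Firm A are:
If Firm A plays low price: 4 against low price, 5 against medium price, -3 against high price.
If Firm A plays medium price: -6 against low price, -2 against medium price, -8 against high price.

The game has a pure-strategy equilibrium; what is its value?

-3

Row minima: -3, -8 → Firm A's maximin is -3.
Column maxima: 4, 5, -3 → Firm B's minimax is -3.
They coincide at (low price, high price), so the value is -3.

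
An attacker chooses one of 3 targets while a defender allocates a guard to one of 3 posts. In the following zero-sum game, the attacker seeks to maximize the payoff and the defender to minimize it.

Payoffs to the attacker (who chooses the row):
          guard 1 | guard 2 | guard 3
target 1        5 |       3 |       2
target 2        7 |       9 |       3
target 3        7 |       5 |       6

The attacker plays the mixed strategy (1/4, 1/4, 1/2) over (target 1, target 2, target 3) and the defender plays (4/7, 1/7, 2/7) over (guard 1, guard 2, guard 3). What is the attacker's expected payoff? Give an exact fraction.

40/7

Against (4/7, 1/7, 2/7), each row's expected payoff is target 1: 27/7; target 2: 43/7; target 3: 45/7.
Taking the (1/4, 1/4, 1/2)-weighted average: (1/4)·(27/7) + (1/4)·(43/7) + (1/2)·(45/7) = 40/7.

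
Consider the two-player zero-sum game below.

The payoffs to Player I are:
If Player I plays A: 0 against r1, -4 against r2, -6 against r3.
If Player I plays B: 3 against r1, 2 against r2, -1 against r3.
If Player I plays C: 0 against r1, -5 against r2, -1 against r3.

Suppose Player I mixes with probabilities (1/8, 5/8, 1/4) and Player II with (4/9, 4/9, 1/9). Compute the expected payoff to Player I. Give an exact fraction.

31/72

Against (4/9, 4/9, 1/9), each row's expected payoff is A: -22/9; B: 19/9; C: -7/3.
Taking the (1/8, 5/8, 1/4)-weighted average: (1/8)·(-22/9) + (5/8)·(19/9) + (1/4)·(-7/3) = 31/72.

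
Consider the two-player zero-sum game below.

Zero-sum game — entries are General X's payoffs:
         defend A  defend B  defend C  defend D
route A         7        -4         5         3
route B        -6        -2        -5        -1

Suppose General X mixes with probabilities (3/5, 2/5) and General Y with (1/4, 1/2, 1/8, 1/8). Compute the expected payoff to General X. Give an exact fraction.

-17/20

Against (1/4, 1/2, 1/8, 1/8), each row's expected payoff is route A: 3/4; route B: -13/4.
Taking the (3/5, 2/5)-weighted average: (3/5)·(3/4) + (2/5)·(-13/4) = -17/20.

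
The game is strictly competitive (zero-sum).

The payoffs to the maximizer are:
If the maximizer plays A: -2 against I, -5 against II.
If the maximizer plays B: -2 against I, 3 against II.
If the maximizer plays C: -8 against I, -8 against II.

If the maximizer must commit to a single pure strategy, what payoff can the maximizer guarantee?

-2

The worst-case payoff for each row is A: -5, B: -2, C: -8.
The best of these is -2.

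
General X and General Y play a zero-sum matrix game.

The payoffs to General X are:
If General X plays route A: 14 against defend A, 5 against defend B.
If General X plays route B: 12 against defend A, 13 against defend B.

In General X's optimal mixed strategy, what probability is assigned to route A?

Row minima are 5 and 12, so General X's maximin is 12; column maxima are 14 and 13, so General Y's minimax is 13. These differ, so the equilibrium is in mixed strategies.
Let General X play route A with probability p. General Y is indifferent when 14p + 12(1−p) = 5p + 13(1−p), giving p = 1/10.

1/10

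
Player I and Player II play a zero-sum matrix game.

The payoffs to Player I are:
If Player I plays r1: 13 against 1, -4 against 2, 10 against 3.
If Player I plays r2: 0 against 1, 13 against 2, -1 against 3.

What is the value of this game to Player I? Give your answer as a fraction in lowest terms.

Column 1 is strictly dominated by 3 for Player II (it gives Player I more in every row).
The remaining 2×2 game on (r1, r2) × (2, 3) has no saddle point. Let Player I play r1 with probability p; indifference gives −4p + 13(1−p) = 10p − (1−p), so p = 1/2.
Similarly Player II's optimal q on 2 is 11/28, and the value is -4·(11/28) + (10)·(17/28) = 9/2.

9/2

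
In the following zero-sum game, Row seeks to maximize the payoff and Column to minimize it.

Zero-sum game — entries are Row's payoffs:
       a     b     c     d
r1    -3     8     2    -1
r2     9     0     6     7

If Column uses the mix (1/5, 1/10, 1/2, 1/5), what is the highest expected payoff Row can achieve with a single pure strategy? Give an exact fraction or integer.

r1: (-3)·(1/5) + (8)·(1/10) + (2)·(1/2) + (-1)·(1/5) = 1.
r2: (9)·(1/5) + (0)·(1/10) + (6)·(1/2) + (7)·(1/5) = 31/5.
The best pure response is r2 with expected payoff 31/5.

31/5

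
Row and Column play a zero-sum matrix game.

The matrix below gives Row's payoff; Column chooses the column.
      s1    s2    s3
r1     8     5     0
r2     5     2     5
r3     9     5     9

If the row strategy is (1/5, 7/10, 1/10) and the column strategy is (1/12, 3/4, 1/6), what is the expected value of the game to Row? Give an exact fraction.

409/120

Against (1/12, 3/4, 1/6), each row's expected payoff is r1: 53/12; r2: 11/4; r3: 6.
Taking the (1/5, 7/10, 1/10)-weighted average: (1/5)·(53/12) + (7/10)·(11/4) + (1/10)·(6) = 409/120.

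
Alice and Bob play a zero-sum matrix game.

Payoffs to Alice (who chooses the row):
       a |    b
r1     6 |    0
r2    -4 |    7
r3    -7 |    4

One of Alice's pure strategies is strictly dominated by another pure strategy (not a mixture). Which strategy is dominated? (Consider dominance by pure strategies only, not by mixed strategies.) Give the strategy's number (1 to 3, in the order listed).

3

Compare r3 with r2: -4 > -7, 7 > 4.
So r2 strictly dominates r3 for Alice; r3 is strictly dominated.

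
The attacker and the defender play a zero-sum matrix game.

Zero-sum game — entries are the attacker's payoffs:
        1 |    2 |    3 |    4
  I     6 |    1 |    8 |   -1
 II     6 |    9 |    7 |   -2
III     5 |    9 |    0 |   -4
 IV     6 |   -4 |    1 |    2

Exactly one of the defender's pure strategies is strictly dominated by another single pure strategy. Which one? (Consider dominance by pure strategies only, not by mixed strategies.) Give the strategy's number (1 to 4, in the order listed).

The defender prefers columns that give the attacker less. Compare 1 with 4: -1 < 6, -2 < 6, -4 < 5, 2 < 6.
So 4 strictly dominates 1 for the defender; 1 is strictly dominated.

1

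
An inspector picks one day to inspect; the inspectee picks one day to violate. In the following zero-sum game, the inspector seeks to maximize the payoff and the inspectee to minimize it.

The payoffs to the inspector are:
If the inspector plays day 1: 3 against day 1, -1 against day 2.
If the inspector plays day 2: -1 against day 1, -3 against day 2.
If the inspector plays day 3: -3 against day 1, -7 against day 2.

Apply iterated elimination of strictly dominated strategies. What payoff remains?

Column day 1 is strictly dominated by day 2 for the inspectee (-1<3, -3<-1, -7<-3); eliminate day 1.
Row day 2 is strictly dominated by row day 1 (-1>-3); eliminate day 2.
Row day 3 is strictly dominated by row day 1 (-1>-7); eliminate day 3.
Only (day 1, day 2) remains, with payoff -1.

-1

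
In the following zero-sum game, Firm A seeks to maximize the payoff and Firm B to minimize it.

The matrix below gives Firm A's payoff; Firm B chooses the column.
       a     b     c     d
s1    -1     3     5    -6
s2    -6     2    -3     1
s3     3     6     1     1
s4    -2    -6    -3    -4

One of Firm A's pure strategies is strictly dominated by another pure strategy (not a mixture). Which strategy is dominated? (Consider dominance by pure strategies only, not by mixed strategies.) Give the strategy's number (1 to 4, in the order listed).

Compare s4 with s3: 3 > -2, 6 > -6, 1 > -3, 1 > -4.
So s3 strictly dominates s4 for Firm A; s4 is strictly dominated.

4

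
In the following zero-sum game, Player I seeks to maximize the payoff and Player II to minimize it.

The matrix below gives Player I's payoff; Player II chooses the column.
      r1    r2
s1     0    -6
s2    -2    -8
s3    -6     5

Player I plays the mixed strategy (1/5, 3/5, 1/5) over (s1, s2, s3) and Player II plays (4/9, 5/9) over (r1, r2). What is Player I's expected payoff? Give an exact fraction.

-173/45

Against (4/9, 5/9), each row's expected payoff is s1: -10/3; s2: -16/3; s3: 1/9.
Taking the (1/5, 3/5, 1/5)-weighted average: (1/5)·(-10/3) + (3/5)·(-16/3) + (1/5)·(1/9) = -173/45.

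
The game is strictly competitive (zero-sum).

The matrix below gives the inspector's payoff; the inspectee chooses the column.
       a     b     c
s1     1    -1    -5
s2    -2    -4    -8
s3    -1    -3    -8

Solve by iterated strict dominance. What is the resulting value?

Row s2 is strictly dominated by row s1 (1>-2, -1>-4, -5>-8); eliminate s2.
Column b is strictly dominated by c for the inspectee (-5<-1, -8<-3); eliminate b.
Column a is strictly dominated by c for the inspectee (-5<1, -8<-1); eliminate a.
Row s3 is strictly dominated by row s1 (-5>-8); eliminate s3.
Only (s1, c) remains, with payoff -5.

-5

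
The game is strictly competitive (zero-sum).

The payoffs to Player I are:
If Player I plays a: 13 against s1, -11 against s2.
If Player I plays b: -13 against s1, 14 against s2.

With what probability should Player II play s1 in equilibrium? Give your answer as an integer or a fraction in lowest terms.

25/51

Row minima are -11 and -13, so Player I's maximin is -11; column maxima are 13 and 14, so Player II's minimax is 13. These differ, so the equilibrium is in mixed strategies.
Let Player II play s1 with probability q. Player I is indifferent when 13q − 11(1−q) = −13q + 14(1−q), giving q = 25/51.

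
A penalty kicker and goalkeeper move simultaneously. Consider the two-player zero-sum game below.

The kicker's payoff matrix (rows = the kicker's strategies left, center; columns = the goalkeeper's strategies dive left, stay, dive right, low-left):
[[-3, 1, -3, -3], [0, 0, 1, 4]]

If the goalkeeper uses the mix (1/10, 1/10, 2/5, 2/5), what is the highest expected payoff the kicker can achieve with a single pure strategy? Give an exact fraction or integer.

2

left: (-3)·(1/10) + (1)·(1/10) + (-3)·(2/5) + (-3)·(2/5) = -13/5.
center: (0)·(1/10) + (0)·(1/10) + (1)·(2/5) + (4)·(2/5) = 2.
The best pure response is center with expected payoff 2.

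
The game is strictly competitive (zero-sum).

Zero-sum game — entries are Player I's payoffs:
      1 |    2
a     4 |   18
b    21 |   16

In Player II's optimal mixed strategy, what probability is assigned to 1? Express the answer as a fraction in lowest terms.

Row minima are 4 and 16, so Player I's maximin is 16; column maxima are 21 and 18, so Player II's minimax is 18. These differ, so the equilibrium is in mixed strategies.
Let Player II play 1 with probability q. Player I is indifferent when 4q + 18(1−q) = 21q + 16(1−q), giving q = 2/19.

2/19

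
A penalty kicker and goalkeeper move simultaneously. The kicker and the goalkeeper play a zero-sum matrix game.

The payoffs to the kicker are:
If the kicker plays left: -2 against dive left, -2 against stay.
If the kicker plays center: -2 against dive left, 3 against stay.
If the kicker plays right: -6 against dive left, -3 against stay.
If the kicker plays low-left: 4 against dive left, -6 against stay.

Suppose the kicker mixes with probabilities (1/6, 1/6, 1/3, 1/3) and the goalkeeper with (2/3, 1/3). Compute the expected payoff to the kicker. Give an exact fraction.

-11/6

Against (2/3, 1/3), each row's expected payoff is left: -2; center: -1/3; right: -5; low-left: 2/3.
Taking the (1/6, 1/6, 1/3, 1/3)-weighted average: (1/6)·(-2) + (1/6)·(-1/3) + (1/3)·(-5) + (1/3)·(2/3) = -11/6.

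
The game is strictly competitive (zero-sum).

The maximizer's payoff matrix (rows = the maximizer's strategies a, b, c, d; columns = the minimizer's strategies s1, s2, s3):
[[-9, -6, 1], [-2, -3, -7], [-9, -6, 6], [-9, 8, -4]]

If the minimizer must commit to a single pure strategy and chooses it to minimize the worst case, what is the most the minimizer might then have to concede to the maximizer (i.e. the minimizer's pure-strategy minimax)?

The worst case (largest entry) in each column is s1: -2, s2: 8, s3: 6.
The best (smallest) of these is -2.

-2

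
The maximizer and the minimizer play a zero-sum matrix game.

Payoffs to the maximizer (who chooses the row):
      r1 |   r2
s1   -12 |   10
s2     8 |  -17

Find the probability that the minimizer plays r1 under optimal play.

Row minima are -12 and -17, so the maximizer's maximin is -12; column maxima are 8 and 10, so the minimizer's minimax is 8. These differ, so the equilibrium is in mixed strategies.
Let the minimizer play r1 with probability q. The maximizer is indifferent when −12q + 10(1−q) = 8q − 17(1−q), giving q = 27/47.

27/47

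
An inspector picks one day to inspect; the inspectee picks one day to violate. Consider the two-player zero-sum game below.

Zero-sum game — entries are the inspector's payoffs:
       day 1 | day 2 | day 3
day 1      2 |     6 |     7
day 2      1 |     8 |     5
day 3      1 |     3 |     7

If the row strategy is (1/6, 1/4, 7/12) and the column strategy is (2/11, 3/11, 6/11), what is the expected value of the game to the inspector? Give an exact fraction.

667/132

Against (2/11, 3/11, 6/11), each row's expected payoff is day 1: 64/11; day 2: 56/11; day 3: 53/11.
Taking the (1/6, 1/4, 7/12)-weighted average: (1/6)·(64/11) + (1/4)·(56/11) + (7/12)·(53/11) = 667/132.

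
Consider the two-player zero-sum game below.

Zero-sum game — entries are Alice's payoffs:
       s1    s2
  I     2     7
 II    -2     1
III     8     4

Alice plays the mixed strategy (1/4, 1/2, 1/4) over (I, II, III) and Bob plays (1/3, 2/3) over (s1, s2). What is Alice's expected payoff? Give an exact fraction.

Against (1/3, 2/3), each row's expected payoff is I: 16/3; II: 0; III: 16/3.
Taking the (1/4, 1/2, 1/4)-weighted average: (1/4)·(16/3) + (1/2)·(0) + (1/4)·(16/3) = 8/3.

8/3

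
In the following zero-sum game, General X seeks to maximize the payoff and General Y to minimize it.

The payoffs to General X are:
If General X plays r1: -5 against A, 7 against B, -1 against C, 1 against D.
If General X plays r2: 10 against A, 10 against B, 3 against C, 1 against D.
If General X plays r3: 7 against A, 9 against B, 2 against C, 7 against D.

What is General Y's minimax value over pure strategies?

The worst case (largest entry) in each column is A: 10, B: 10, C: 3, D: 7.
The best (smallest) of these is 3.

3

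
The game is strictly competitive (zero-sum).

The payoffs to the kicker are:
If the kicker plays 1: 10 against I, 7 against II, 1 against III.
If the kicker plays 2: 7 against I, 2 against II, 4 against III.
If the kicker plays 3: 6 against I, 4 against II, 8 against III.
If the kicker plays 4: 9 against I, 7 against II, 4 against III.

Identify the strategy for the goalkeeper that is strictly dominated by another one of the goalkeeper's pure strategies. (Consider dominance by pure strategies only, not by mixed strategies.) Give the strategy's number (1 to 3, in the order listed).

1

The goalkeeper prefers columns that give the kicker less. Compare I with II: 7 < 10, 2 < 7, 4 < 6, 7 < 9.
So II strictly dominates I for the goalkeeper; I is strictly dominated.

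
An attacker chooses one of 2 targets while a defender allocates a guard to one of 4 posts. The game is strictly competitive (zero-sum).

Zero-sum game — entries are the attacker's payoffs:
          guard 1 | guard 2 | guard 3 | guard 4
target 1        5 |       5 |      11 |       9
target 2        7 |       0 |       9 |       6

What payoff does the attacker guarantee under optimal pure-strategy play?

Row minima: 5, 0 → the attacker's maximin is 5.
Column maxima: 7, 5, 11, 9 → the defender's minimax is 5.
They coincide at (target 1, guard 2), so the value is 5.

5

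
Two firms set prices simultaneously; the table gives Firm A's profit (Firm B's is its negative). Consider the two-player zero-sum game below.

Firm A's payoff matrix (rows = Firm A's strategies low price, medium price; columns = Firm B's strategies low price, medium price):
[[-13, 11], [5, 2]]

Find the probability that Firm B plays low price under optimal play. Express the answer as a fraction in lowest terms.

Row minima are -13 and 2, so Firm A's maximin is 2; column maxima are 5 and 11, so Firm B's minimax is 5. These differ, so the equilibrium is in mixed strategies.
Let Firm B play low price with probability q. Firm A is indifferent when −13q + 11(1−q) = 5q + 2(1−q), giving q = 1/3.

1/3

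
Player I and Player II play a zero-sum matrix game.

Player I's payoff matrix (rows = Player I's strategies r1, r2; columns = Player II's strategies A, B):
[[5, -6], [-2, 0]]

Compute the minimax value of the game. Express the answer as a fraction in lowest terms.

-12/13

Row minima are -6 and -2, so Player I's maximin is -2; column maxima are 5 and 0, so Player II's minimax is 0. These differ, so the equilibrium is in mixed strategies.
Let Player I play r1 with probability p. Player II is indifferent when 5p − 2(1−p) = −6p, giving p = 2/13.
Let Player II play A with probability q. Player I is indifferent when 5q − 6(1−q) = −2q, giving q = 6/13.
The value is 5·(6/13) + (-6)·(7/13) = -12/13.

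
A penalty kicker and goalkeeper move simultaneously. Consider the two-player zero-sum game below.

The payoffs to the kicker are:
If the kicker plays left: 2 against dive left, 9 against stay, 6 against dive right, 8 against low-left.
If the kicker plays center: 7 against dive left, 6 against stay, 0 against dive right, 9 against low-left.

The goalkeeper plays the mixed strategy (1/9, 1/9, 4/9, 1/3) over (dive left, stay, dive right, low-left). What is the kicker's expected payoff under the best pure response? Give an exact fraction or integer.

59/9

left: (2)·(1/9) + (9)·(1/9) + (6)·(4/9) + (8)·(1/3) = 59/9.
center: (7)·(1/9) + (6)·(1/9) + (0)·(4/9) + (9)·(1/3) = 40/9.
The best pure response is left with expected payoff 59/9.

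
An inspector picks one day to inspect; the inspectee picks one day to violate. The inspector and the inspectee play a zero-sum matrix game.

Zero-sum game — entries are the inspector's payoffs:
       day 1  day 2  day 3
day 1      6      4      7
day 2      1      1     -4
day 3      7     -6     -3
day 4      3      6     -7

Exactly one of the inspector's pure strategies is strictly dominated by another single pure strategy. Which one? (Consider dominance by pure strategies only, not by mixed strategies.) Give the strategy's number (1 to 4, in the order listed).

2

Compare day 2 with day 1: 6 > 1, 4 > 1, 7 > -4.
So day 1 strictly dominates day 2 for the inspector; day 2 is strictly dominated.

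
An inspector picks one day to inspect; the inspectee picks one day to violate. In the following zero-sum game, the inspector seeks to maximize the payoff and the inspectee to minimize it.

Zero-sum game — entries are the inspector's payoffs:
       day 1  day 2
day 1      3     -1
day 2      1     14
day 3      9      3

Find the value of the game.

123/19

Row day 1 is strictly dominated by row day 3, so the inspector never plays it.
The remaining 2×2 game on (day 2, day 3) × (day 1, day 2) has no saddle point. Let the inspector play day 2 with probability p; indifference gives p + 9(1−p) = 14p + 3(1−p), so p = 6/19.
Similarly the inspectee's optimal q on day 1 is 11/19, and the value is 1·(11/19) + (14)·(8/19) = 123/19.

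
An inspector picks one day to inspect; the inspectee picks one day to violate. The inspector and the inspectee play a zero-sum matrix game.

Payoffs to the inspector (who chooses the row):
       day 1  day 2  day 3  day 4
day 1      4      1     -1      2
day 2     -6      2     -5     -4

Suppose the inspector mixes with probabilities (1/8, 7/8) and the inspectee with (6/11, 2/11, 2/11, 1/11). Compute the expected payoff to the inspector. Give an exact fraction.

Against (6/11, 2/11, 2/11, 1/11), each row's expected payoff is day 1: 26/11; day 2: -46/11.
Taking the (1/8, 7/8)-weighted average: (1/8)·(26/11) + (7/8)·(-46/11) = -37/11.

-37/11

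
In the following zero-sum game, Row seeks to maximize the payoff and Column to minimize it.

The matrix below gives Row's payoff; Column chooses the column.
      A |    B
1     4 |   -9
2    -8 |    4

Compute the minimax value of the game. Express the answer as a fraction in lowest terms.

-56/25

Row minima are -9 and -8, so Row's maximin is -8; column maxima are 4 and 4, so Column's minimax is 4. These differ, so the equilibrium is in mixed strategies.
Let Row play 1 with probability p. Column is indifferent when 4p − 8(1−p) = −9p + 4(1−p), giving p = 12/25.
Let Column play A with probability q. Row is indifferent when 4q − 9(1−q) = −8q + 4(1−q), giving q = 13/25.
The value is 4·(13/25) + (-9)·(12/25) = -56/25.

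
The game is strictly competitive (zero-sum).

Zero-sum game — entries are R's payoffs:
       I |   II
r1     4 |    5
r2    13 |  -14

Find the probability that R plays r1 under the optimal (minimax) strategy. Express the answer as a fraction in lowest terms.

Row minima are 4 and -14, so R's maximin is 4; column maxima are 13 and 5, so C's minimax is 5. These differ, so the equilibrium is in mixed strategies.
Let R play r1 with probability p. C is indifferent when 4p + 13(1−p) = 5p − 14(1−p), giving p = 27/28.

27/28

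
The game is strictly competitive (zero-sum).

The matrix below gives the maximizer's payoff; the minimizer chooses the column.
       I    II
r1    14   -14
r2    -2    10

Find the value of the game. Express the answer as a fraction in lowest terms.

14/5

Row minima are -14 and -2, so the maximizer's maximin is -2; column maxima are 14 and 10, so the minimizer's minimax is 10. These differ, so the equilibrium is in mixed strategies.
Let the maximizer play r1 with probability p. The minimizer is indifferent when 14p − 2(1−p) = −14p + 10(1−p), giving p = 3/10.
Let the minimizer play I with probability q. The maximizer is indifferent when 14q − 14(1−q) = −2q + 10(1−q), giving q = 3/5.
The value is 14·(3/5) + (-14)·(2/5) = 14/5.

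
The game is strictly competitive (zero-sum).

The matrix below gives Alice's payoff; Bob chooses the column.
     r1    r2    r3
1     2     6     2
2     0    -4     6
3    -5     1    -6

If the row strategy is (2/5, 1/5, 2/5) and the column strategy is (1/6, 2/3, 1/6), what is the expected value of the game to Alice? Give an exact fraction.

Against (1/6, 2/3, 1/6), each row's expected payoff is 1: 14/3; 2: -5/3; 3: -7/6.
Taking the (2/5, 1/5, 2/5)-weighted average: (2/5)·(14/3) + (1/5)·(-5/3) + (2/5)·(-7/6) = 16/15.

16/15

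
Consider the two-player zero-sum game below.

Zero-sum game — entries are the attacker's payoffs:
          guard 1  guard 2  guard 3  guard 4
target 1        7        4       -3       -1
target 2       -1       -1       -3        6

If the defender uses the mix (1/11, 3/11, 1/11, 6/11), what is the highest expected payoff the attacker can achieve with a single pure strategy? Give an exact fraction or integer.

29/11

target 1: (7)·(1/11) + (4)·(3/11) + (-3)·(1/11) + (-1)·(6/11) = 10/11.
target 2: (-1)·(1/11) + (-1)·(3/11) + (-3)·(1/11) + (6)·(6/11) = 29/11.
The best pure response is target 2 with expected payoff 29/11.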